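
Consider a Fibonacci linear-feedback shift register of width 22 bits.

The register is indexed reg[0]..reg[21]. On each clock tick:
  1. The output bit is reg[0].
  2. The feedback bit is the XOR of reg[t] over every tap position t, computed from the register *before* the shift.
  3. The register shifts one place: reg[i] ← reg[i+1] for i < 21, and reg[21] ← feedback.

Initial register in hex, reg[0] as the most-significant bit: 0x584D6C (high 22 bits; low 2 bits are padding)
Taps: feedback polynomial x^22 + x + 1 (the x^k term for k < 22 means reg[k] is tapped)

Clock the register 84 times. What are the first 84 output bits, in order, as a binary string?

tick  register→output (feedback)
  0  0101100001001101011011→0 (1)
  1  1011000010011010110111→1 (1)
  2  0110000100110101101111→0 (1)
  3  1100001001101011011111→1 (0)
  4  1000010011010110111110→1 (1)
  5  0000100110101101111101→0 (0)
  6  0001001101011011111010→0 (0)
  7  0010011010110111110100→0 (0)
  8  0100110101101111101000→0 (1)
  9  1001101011011111010001→1 (1)
 10  0011010110111110100011→0 (0)
 11  0110101101111101000110→0 (1)
 12  1101011011111010001101→1 (0)
 13  1010110111110100011010→1 (1)
 14  0101101111101000110101→0 (1)
 15  1011011111010001101011→1 (1)
 16  0110111110100011010111→0 (1)
 17  1101111101000110101111→1 (0)
 18  1011111010001101011110→1 (1)
 19  0111110100011010111101→0 (1)
 20  1111101000110101111011→1 (0)
 21  1111010001101011110110→1 (0)
 22  1110100011010111101100→1 (0)
 23  1101000110101111011000→1 (0)
 24  1010001101011110110000→1 (1)
 25  0100011010111101100001→0 (1)
 26  1000110101111011000011→1 (1)
 27  0001101011110110000111→0 (0)
 28  0011010111101100001110→0 (0)
 29  0110101111011000011100→0 (1)
 30  1101011110110000111001→1 (0)
 31  1010111101100001110010→1 (1)
 32  0101111011000011100101→0 (1)
 33  1011110110000111001011→1 (1)
 34  0111101100001110010111→0 (1)
 35  1111011000011100101111→1 (0)
 36  1110110000111001011110→1 (0)
 37  1101100001110010111100→1 (0)
 38  1011000011100101111000→1 (1)
 39  0110000111001011110001→0 (1)
 40  1100001110010111100011→1 (0)
 41  1000011100101111000110→1 (1)
 42  0000111001011110001101→0 (0)
 43  0001110010111100011010→0 (0)
 44  0011100101111000110100→0 (0)
 45  0111001011110001101000→0 (1)
 46  1110010111100011010001→1 (0)
 47  1100101111000110100010→1 (0)
 48  1001011110001101000100→1 (1)
 49  0010111100011010001001→0 (0)
 50  0101111000110100010010→0 (1)
 51  1011110001101000100101→1 (1)
 52  0111100011010001001011→0 (1)
 53  1111000110100010010111→1 (0)
 54  1110001101000100101110→1 (0)
 55  1100011010001001011100→1 (0)
 56  1000110100010010111000→1 (1)
 57  0001101000100101110001→0 (0)
 58  0011010001001011100010→0 (0)
 59  0110100010010111000100→0 (1)
 60  1101000100101110001001→1 (0)
 61  1010001001011100010010→1 (1)
 62  0100010010111000100101→0 (1)
 63  1000100101110001001011→1 (1)
 64  0001001011100010010111→0 (0)
 65  0010010111000100101110→0 (0)
 66  0100101110001001011100→0 (1)
 67  1001011100010010111001→1 (1)
 68  0010111000100101110011→0 (0)
 69  0101110001001011100110→0 (1)
 70  1011100010010111001101→1 (1)
 71  0111000100101110011011→0 (1)
 72  1110001001011100110111→1 (0)
 73  1100010010111001101110→1 (0)
 74  1000100101110011011100→1 (1)
 75  0001001011100110111001→0 (0)
 76  0010010111001101110010→0 (0)
 77  0100101110011011100100→0 (1)
 78  1001011100110111001001→1 (1)
 79  0010111001101110010011→0 (0)
 80  0101110011011100100110→0 (1)
 81  1011100110111001001101→1 (1)
 82  0111001101110010011011→0 (1)
 83  1110011011100100110111→1 (0)

010110000100110101101111101000110101111011000011100101111000110100010010111000100101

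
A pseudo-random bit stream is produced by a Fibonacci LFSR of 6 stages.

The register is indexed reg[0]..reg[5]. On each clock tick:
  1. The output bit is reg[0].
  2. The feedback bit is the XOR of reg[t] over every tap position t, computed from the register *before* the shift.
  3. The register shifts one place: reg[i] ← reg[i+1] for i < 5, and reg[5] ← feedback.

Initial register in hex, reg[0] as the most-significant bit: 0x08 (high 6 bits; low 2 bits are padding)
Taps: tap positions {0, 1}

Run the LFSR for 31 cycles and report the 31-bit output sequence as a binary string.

0000100001100010100111101000111

k : reg_k → out_k, fb_k
0: 000010 → 0, fb=0
1: 000100 → 0, fb=0
2: 001000 → 0, fb=0
3: 010000 → 0, fb=1
4: 100001 → 1, fb=1
5: 000011 → 0, fb=0
6: 000110 → 0, fb=0
7: 001100 → 0, fb=0
8: 011000 → 0, fb=1
9: 110001 → 1, fb=0
10: 100010 → 1, fb=1
11: 000101 → 0, fb=0
12: 001010 → 0, fb=0
13: 010100 → 0, fb=1
14: 101001 → 1, fb=1
15: 010011 → 0, fb=1
16: 100111 → 1, fb=1
17: 001111 → 0, fb=0
18: 011110 → 0, fb=1
19: 111101 → 1, fb=0
20: 111010 → 1, fb=0
21: 110100 → 1, fb=0
22: 101000 → 1, fb=1
23: 010001 → 0, fb=1
24: 100011 → 1, fb=1
25: 000111 → 0, fb=0
26: 001110 → 0, fb=0
27: 011100 → 0, fb=1
28: 111001 → 1, fb=0
29: 110010 → 1, fb=0
30: 100100 → 1, fb=1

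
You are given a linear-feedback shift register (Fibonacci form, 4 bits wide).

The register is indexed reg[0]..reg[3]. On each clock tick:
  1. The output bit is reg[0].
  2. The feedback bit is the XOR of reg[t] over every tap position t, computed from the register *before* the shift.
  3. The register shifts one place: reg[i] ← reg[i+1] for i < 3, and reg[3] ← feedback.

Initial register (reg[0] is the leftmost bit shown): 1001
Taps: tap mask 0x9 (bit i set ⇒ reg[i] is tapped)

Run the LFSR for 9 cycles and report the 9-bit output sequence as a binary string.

100100011

step | reg (before) | out | fb
   0 | 1001 | 1 | 0
   1 | 0010 | 0 | 0
   2 | 0100 | 0 | 0
   3 | 1000 | 1 | 1
   4 | 0001 | 0 | 1
   5 | 0011 | 0 | 1
   6 | 0111 | 0 | 1
   7 | 1111 | 1 | 0
   8 | 1110 | 1 | 1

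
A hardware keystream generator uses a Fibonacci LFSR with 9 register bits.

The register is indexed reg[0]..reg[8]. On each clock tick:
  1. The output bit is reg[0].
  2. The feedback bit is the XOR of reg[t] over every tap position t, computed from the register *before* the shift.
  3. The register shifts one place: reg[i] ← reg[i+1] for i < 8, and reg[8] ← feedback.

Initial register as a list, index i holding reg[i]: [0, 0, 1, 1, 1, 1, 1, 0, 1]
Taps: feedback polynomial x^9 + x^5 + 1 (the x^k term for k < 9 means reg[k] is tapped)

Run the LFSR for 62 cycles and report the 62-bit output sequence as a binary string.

00111110111100000111111111000011110111000010110011011011110100

tick  register→output (feedback)
  0  001111101→0 (1)
  1  011111011→0 (1)
  2  111110111→1 (1)
  3  111101111→1 (0)
  4  111011110→1 (0)
  5  110111100→1 (0)
  6  101111000→1 (0)
  7  011110000→0 (0)
  8  111100000→1 (1)
  9  111000001→1 (1)
 10  110000011→1 (1)
 11  100000111→1 (1)
 12  000001111→0 (1)
 13  000011111→0 (1)
 14  000111111→0 (1)
 15  001111111→0 (1)
 16  011111111→0 (1)
 17  111111111→1 (0)
 18  111111110→1 (0)
 19  111111100→1 (0)
 20  111111000→1 (0)
 21  111110000→1 (1)
 22  111100001→1 (1)
 23  111000011→1 (1)
 24  110000111→1 (1)
 25  100001111→1 (0)
 26  000011110→0 (1)
 27  000111101→0 (1)
 28  001111011→0 (1)
 29  011110111→0 (0)
 30  111101110→1 (0)
 31  111011100→1 (0)
 32  110111000→1 (0)
 33  101110000→1 (1)
 34  011100001→0 (0)
 35  111000010→1 (1)
 36  110000101→1 (1)
 37  100001011→1 (0)
 38  000010110→0 (0)
 39  000101100→0 (1)
 40  001011001→0 (1)
 41  010110011→0 (0)
 42  101100110→1 (1)
 43  011001101→0 (1)
 44  110011011→1 (0)
 45  100110110→1 (1)
 46  001101101→0 (1)
 47  011011011→0 (1)
 48  110110111→1 (1)
 49  101101111→1 (0)
 50  011011110→0 (1)
 51  110111101→1 (0)
 52  101111010→1 (0)
 53  011110100→0 (0)
 54  111101000→1 (0)
 55  111010000→1 (1)
 56  110100001→1 (1)
 57  101000011→1 (1)
 58  010000111→0 (0)
 59  100001110→1 (0)
 60  000011100→0 (1)
 61  000111001→0 (1)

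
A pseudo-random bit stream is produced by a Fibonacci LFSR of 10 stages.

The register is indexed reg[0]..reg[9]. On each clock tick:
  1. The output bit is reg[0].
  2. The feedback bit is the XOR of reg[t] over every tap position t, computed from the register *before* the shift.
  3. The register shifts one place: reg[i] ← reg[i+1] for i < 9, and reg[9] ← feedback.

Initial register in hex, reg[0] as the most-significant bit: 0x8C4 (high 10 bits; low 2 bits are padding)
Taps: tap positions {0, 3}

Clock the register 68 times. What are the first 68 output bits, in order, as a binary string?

k : reg_k → out_k, fb_k
0: 1000110001 → 1, fb=1
1: 0001100011 → 0, fb=1
2: 0011000111 → 0, fb=1
3: 0110001111 → 0, fb=0
4: 1100011110 → 1, fb=1
5: 1000111101 → 1, fb=1
6: 0001111011 → 0, fb=1
7: 0011110111 → 0, fb=1
8: 0111101111 → 0, fb=1
9: 1111011111 → 1, fb=0
10: 1110111110 → 1, fb=1
11: 1101111101 → 1, fb=0
12: 1011111010 → 1, fb=0
13: 0111110100 → 0, fb=1
14: 1111101001 → 1, fb=0
15: 1111010010 → 1, fb=0
16: 1110100100 → 1, fb=1
17: 1101001001 → 1, fb=0
18: 1010010010 → 1, fb=1
19: 0100100101 → 0, fb=0
20: 1001001010 → 1, fb=0
21: 0010010100 → 0, fb=0
22: 0100101000 → 0, fb=0
23: 1001010000 → 1, fb=0
24: 0010100000 → 0, fb=0
25: 0101000000 → 0, fb=1
26: 1010000001 → 1, fb=1
27: 0100000011 → 0, fb=0
28: 1000000110 → 1, fb=1
29: 0000001101 → 0, fb=0
30: 0000011010 → 0, fb=0
31: 0000110100 → 0, fb=0
32: 0001101000 → 0, fb=1
33: 0011010001 → 0, fb=1
34: 0110100011 → 0, fb=0
35: 1101000110 → 1, fb=0
36: 1010001100 → 1, fb=1
37: 0100011001 → 0, fb=0
38: 1000110010 → 1, fb=1
39: 0001100101 → 0, fb=1
40: 0011001011 → 0, fb=1
41: 0110010111 → 0, fb=0
42: 1100101110 → 1, fb=1
43: 1001011101 → 1, fb=0
44: 0010111010 → 0, fb=0
45: 0101110100 → 0, fb=1
46: 1011101001 → 1, fb=0
47: 0111010010 → 0, fb=1
48: 1110100101 → 1, fb=1
49: 1101001011 → 1, fb=0
50: 1010010110 → 1, fb=1
51: 0100101101 → 0, fb=0
52: 1001011010 → 1, fb=0
53: 0010110100 → 0, fb=0
54: 0101101000 → 0, fb=1
55: 1011010001 → 1, fb=0
56: 0110100010 → 0, fb=0
57: 1101000100 → 1, fb=0
58: 1010001000 → 1, fb=1
59: 0100010001 → 0, fb=0
60: 1000100010 → 1, fb=1
61: 0001000101 → 0, fb=1
62: 0010001011 → 0, fb=0
63: 0100010110 → 0, fb=0
64: 1000101100 → 1, fb=1
65: 0001011001 → 0, fb=1
66: 0010110011 → 0, fb=0
67: 0101100110 → 0, fb=1

10001100011110111110100100101000000110100011001011101001011010001000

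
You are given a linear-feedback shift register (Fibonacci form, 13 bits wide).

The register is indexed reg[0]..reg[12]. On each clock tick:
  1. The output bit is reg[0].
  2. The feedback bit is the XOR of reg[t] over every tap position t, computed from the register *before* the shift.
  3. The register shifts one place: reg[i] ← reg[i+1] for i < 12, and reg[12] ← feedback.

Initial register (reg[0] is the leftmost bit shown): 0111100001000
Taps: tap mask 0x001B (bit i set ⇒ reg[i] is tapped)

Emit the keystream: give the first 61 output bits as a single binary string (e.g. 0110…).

0111100001000110011101001111001110101101100110100001111011111

tick  register→output (feedback)
  0  0111100001000→0 (1)
  1  1111000010001→1 (1)
  2  1110000100011→1 (0)
  3  1100001000110→1 (0)
  4  1000010001100→1 (1)
  5  0000100011001→0 (1)
  6  0001000110011→0 (1)
  7  0010001100111→0 (0)
  8  0100011001110→0 (1)
  9  1000110011101→1 (0)
 10  0001100111010→0 (0)
 11  0011001110100→0 (1)
 12  0110011101001→0 (1)
 13  1100111010011→1 (1)
 14  1001110100111→1 (1)
 15  0011101001111→0 (0)
 16  0111010011110→0 (0)
 17  1110100111100→1 (1)
 18  1101001111001→1 (1)
 19  1010011110011→1 (1)
 20  0100111100111→0 (0)
 21  1001111001110→1 (1)
 22  0011110011101→0 (0)
 23  0111100111010→0 (1)
 24  1111001110101→1 (1)
 25  1110011101011→1 (0)
 26  1100111010110→1 (1)
 27  1001110101101→1 (1)
 28  0011101011011→0 (0)
 29  0111010110110→0 (0)
 30  1110101101100→1 (1)
 31  1101011011001→1 (1)
 32  1010110110011→1 (0)
 33  0101101100110→0 (1)
 34  1011011001101→1 (0)
 35  0110110011010→0 (0)
 36  1101100110100→1 (0)
 37  1011001101000→1 (0)
 38  0110011010000→0 (1)
 39  1100110100001→1 (1)
 40  1001101000011→1 (1)
 41  0011010000111→0 (1)
 42  0110100001111→0 (0)
 43  1101000011110→1 (1)
 44  1010000111101→1 (1)
 45  0100001111011→0 (1)
 46  1000011110111→1 (1)
 47  0000111101111→0 (1)
 48  0001111011111→0 (0)
 49  0011110111110→0 (0)
 50  0111101111100→0 (1)
 51  1111011111001→1 (1)
 52  1110111110011→1 (1)
 53  1101111100111→1 (0)
 54  1011111001110→1 (1)
 55  0111110011101→0 (1)
 56  1111100111011→1 (0)
 57  1111001110110→1 (1)
 58  1110011101101→1 (0)
 59  1100111011010→1 (1)
 60  1001110110101→1 (1)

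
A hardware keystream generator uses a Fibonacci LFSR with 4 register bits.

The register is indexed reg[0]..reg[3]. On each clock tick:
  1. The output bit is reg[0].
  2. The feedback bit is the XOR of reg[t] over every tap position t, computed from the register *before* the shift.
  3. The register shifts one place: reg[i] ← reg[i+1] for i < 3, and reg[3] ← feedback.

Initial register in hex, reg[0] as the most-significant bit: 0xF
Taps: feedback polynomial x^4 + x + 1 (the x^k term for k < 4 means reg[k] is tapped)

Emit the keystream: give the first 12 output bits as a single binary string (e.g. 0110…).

111100010011

k : reg_k → out_k, fb_k
0: 1111 → 1, fb=0
1: 1110 → 1, fb=0
2: 1100 → 1, fb=0
3: 1000 → 1, fb=1
4: 0001 → 0, fb=0
5: 0010 → 0, fb=0
6: 0100 → 0, fb=1
7: 1001 → 1, fb=1
8: 0011 → 0, fb=0
9: 0110 → 0, fb=1
10: 1101 → 1, fb=0
11: 1010 → 1, fb=1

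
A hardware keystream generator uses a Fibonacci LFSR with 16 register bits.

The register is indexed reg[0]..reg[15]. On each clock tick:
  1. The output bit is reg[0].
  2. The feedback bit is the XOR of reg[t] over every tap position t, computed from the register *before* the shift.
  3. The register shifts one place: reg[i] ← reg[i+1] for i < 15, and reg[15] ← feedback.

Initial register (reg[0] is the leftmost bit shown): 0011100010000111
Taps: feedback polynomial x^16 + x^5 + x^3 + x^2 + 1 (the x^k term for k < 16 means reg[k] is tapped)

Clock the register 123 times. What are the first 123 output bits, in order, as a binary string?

step | reg (before) | out | fb
   0 | 0011100010000111 | 0 | 0
   1 | 0111000100001110 | 0 | 0
   2 | 1110001000011100 | 1 | 0
   3 | 1100010000111000 | 1 | 0
   4 | 1000100001110000 | 1 | 1
   5 | 0001000011100001 | 0 | 1
   6 | 0010000111000011 | 0 | 1
   7 | 0100001110000111 | 0 | 0
   8 | 1000011100001110 | 1 | 0
   9 | 0000111000011100 | 0 | 1
  10 | 0001110000111001 | 0 | 0
  11 | 0011100001110010 | 0 | 0
  12 | 0111000011100100 | 0 | 0
  13 | 1110000111001000 | 1 | 0
  14 | 1100001110010000 | 1 | 1
  15 | 1000011100100001 | 1 | 0
  16 | 0000111001000010 | 0 | 1
  17 | 0001110010000101 | 0 | 0
  18 | 0011100100001010 | 0 | 0
  19 | 0111001000010100 | 0 | 0
  20 | 1110010000101000 | 1 | 1
  21 | 1100100001010001 | 1 | 1
  22 | 1001000010100011 | 1 | 0
  23 | 0010000101000110 | 0 | 1
  24 | 0100001010001101 | 0 | 0
  25 | 1000010100011010 | 1 | 0
  26 | 0000101000110100 | 0 | 0
  27 | 0001010001101000 | 0 | 0
  28 | 0010100011010000 | 0 | 1
  29 | 0101000110100001 | 0 | 1
  30 | 1010001101000011 | 1 | 0
  31 | 0100011010000110 | 0 | 1
  32 | 1000110100001101 | 1 | 0
  33 | 0001101000011010 | 0 | 1
  34 | 0011010000110101 | 0 | 1
  35 | 0110100001101011 | 0 | 1
  36 | 1101000011010111 | 1 | 0
  37 | 1010000110101110 | 1 | 0
  38 | 0100001101011100 | 0 | 0
  39 | 1000011010111000 | 1 | 0
  40 | 0000110101110000 | 0 | 1
  41 | 0001101011100001 | 0 | 1
  42 | 0011010111000011 | 0 | 1
  43 | 0110101110000111 | 0 | 1
  44 | 1101011100001111 | 1 | 1
  45 | 1010111000011111 | 1 | 1
  46 | 0101110000111111 | 0 | 0
  47 | 1011100001111110 | 1 | 1
  48 | 0111000011111101 | 0 | 0
  49 | 1110000111111010 | 1 | 0
  50 | 1100001111110100 | 1 | 1
  51 | 1000011111101001 | 1 | 0
  52 | 0000111111010010 | 0 | 1
  53 | 0001111110100101 | 0 | 0
  54 | 0011111101001010 | 0 | 1
  55 | 0111111010010101 | 0 | 1
  56 | 1111110100101011 | 1 | 0
  57 | 1111101001010110 | 1 | 1
  58 | 1111010010101101 | 1 | 0
  59 | 1110100101011010 | 1 | 0
  60 | 1101001010110100 | 1 | 0
  61 | 1010010101101000 | 1 | 1
  62 | 0100101011010001 | 0 | 0
  63 | 1001010110100010 | 1 | 1
  64 | 0010101101000101 | 0 | 1
  65 | 0101011010001011 | 0 | 0
  66 | 1010110100010110 | 1 | 1
  67 | 0101101000101101 | 0 | 1
  68 | 1011010001011011 | 1 | 0
  69 | 0110100010110110 | 0 | 1
  70 | 1101000101101101 | 1 | 0
  71 | 1010001011011010 | 1 | 0
  72 | 0100010110110100 | 0 | 1
  73 | 1000101101101001 | 1 | 1
  74 | 0001011011010011 | 0 | 0
  75 | 0010110110100110 | 0 | 0
  76 | 0101101101001100 | 0 | 1
  77 | 1011011010011001 | 1 | 0
  78 | 0110110100110010 | 0 | 0
  79 | 1101101001100100 | 1 | 0
  80 | 1011010011001000 | 1 | 0
  81 | 0110100110010000 | 0 | 1
  82 | 1101001100100001 | 1 | 0
  83 | 1010011001000010 | 1 | 1
  84 | 0100110010000101 | 0 | 1
  85 | 1001100100001011 | 1 | 0
  86 | 0011001000010110 | 0 | 0
  87 | 0110010000101100 | 0 | 0
  88 | 1100100001011000 | 1 | 1
  89 | 1001000010110001 | 1 | 0
  90 | 0010000101100010 | 0 | 1
  91 | 0100001011000101 | 0 | 0
  92 | 1000010110001010 | 1 | 0
  93 | 0000101100010100 | 0 | 0
  94 | 0001011000101000 | 0 | 0
  95 | 0010110001010000 | 0 | 0
  96 | 0101100010100000 | 0 | 1
  97 | 1011000101000001 | 1 | 1
  98 | 0110001010000011 | 0 | 1
  99 | 1100010100000111 | 1 | 0
 100 | 1000101000001110 | 1 | 1
 101 | 0001010000011101 | 0 | 0
 102 | 0010100000111010 | 0 | 1
 103 | 0101000001110101 | 0 | 1
 104 | 1010000011101011 | 1 | 0
 105 | 0100000111010110 | 0 | 0
 106 | 1000001110101100 | 1 | 1
 107 | 0000011101011001 | 0 | 1
 108 | 0000111010110011 | 0 | 1
 109 | 0001110101100111 | 0 | 0
 110 | 0011101011001110 | 0 | 0
 111 | 0111010110011100 | 0 | 1
 112 | 1110101100111001 | 1 | 0
 113 | 1101011001110010 | 1 | 1
 114 | 1010110011100101 | 1 | 1
 115 | 0101100111001011 | 0 | 1
 116 | 1011001110010111 | 1 | 1
 117 | 0110011100101111 | 0 | 0
 118 | 1100111001011110 | 1 | 0
 119 | 1001110010111100 | 1 | 1
 120 | 0011100101111001 | 0 | 0
 121 | 0111001011110010 | 0 | 0
 122 | 1110010111100100 | 1 | 1

001110001000011100001110010000101000110100001101011100001111110100101011010001011011010011001000010110001010000011101011001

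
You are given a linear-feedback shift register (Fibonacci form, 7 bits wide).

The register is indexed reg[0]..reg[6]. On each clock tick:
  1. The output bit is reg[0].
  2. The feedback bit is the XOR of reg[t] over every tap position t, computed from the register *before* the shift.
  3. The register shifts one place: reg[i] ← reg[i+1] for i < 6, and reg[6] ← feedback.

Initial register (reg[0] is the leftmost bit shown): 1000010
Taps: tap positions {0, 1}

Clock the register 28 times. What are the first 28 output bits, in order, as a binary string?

1000010100011110010001011001

step | reg (before) | out | fb
   0 | 1000010 | 1 | 1
   1 | 0000101 | 0 | 0
   2 | 0001010 | 0 | 0
   3 | 0010100 | 0 | 0
   4 | 0101000 | 0 | 1
   5 | 1010001 | 1 | 1
   6 | 0100011 | 0 | 1
   7 | 1000111 | 1 | 1
   8 | 0001111 | 0 | 0
   9 | 0011110 | 0 | 0
  10 | 0111100 | 0 | 1
  11 | 1111001 | 1 | 0
  12 | 1110010 | 1 | 0
  13 | 1100100 | 1 | 0
  14 | 1001000 | 1 | 1
  15 | 0010001 | 0 | 0
  16 | 0100010 | 0 | 1
  17 | 1000101 | 1 | 1
  18 | 0001011 | 0 | 0
  19 | 0010110 | 0 | 0
  20 | 0101100 | 0 | 1
  21 | 1011001 | 1 | 1
  22 | 0110011 | 0 | 1
  23 | 1100111 | 1 | 0
  24 | 1001110 | 1 | 1
  25 | 0011101 | 0 | 0
  26 | 0111010 | 0 | 1
  27 | 1110101 | 1 | 0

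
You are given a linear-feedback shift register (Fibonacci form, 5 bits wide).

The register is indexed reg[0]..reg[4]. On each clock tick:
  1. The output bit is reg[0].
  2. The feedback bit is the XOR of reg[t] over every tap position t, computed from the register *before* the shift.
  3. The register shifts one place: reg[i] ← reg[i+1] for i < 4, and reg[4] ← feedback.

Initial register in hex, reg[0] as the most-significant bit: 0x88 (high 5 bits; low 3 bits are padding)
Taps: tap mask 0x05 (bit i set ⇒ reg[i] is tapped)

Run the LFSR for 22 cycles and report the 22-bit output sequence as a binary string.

k : reg_k → out_k, fb_k
0: 10001 → 1, fb=1
1: 00011 → 0, fb=0
2: 00110 → 0, fb=1
3: 01101 → 0, fb=1
4: 11011 → 1, fb=1
5: 10111 → 1, fb=0
6: 01110 → 0, fb=1
7: 11101 → 1, fb=0
8: 11010 → 1, fb=1
9: 10101 → 1, fb=0
10: 01010 → 0, fb=0
11: 10100 → 1, fb=0
12: 01000 → 0, fb=0
13: 10000 → 1, fb=1
14: 00001 → 0, fb=0
15: 00010 → 0, fb=0
16: 00100 → 0, fb=1
17: 01001 → 0, fb=0
18: 10010 → 1, fb=1
19: 00101 → 0, fb=1
20: 01011 → 0, fb=0
21: 10110 → 1, fb=0

1000110111010100001001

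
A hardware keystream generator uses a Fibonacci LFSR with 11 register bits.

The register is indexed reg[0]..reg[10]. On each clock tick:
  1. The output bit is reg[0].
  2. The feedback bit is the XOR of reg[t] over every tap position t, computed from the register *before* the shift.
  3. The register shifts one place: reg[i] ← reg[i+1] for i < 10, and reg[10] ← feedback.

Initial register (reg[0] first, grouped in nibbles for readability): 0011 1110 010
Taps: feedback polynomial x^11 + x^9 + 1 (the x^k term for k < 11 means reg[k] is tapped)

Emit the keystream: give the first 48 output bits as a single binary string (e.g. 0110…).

step | reg (before) | out | fb
   0 | 00111110010 | 0 | 1
   1 | 01111100101 | 0 | 0
   2 | 11111001010 | 1 | 0
   3 | 11110010100 | 1 | 1
   4 | 11100101001 | 1 | 1
   5 | 11001010011 | 1 | 0
   6 | 10010100110 | 1 | 0
   7 | 00101001100 | 0 | 0
   8 | 01010011000 | 0 | 0
   9 | 10100110000 | 1 | 1
  10 | 01001100001 | 0 | 0
  11 | 10011000010 | 1 | 0
  12 | 00110000100 | 0 | 0
  13 | 01100001000 | 0 | 0
  14 | 11000010000 | 1 | 1
  15 | 10000100001 | 1 | 1
  16 | 00001000011 | 0 | 1
  17 | 00010000111 | 0 | 1
  18 | 00100001111 | 0 | 1
  19 | 01000011111 | 0 | 1
  20 | 10000111111 | 1 | 0
  21 | 00001111110 | 0 | 1
  22 | 00011111101 | 0 | 0
  23 | 00111111010 | 0 | 1
  24 | 01111110101 | 0 | 0
  25 | 11111101010 | 1 | 0
  26 | 11111010100 | 1 | 1
  27 | 11110101001 | 1 | 1
  28 | 11101010011 | 1 | 0
  29 | 11010100110 | 1 | 0
  30 | 10101001100 | 1 | 1
  31 | 01010011001 | 0 | 0
  32 | 10100110010 | 1 | 0
  33 | 01001100100 | 0 | 0
  34 | 10011001000 | 1 | 1
  35 | 00110010001 | 0 | 0
  36 | 01100100010 | 0 | 1
  37 | 11001000101 | 1 | 1
  38 | 10010001011 | 1 | 0
  39 | 00100010110 | 0 | 1
  40 | 01000101101 | 0 | 0
  41 | 10001011010 | 1 | 0
  42 | 00010110100 | 0 | 0
  43 | 00101101000 | 0 | 0
  44 | 01011010000 | 0 | 0
  45 | 10110100000 | 1 | 1
  46 | 01101000001 | 0 | 0
  47 | 11010000010 | 1 | 0

001111100101001100001000011111101010011001000101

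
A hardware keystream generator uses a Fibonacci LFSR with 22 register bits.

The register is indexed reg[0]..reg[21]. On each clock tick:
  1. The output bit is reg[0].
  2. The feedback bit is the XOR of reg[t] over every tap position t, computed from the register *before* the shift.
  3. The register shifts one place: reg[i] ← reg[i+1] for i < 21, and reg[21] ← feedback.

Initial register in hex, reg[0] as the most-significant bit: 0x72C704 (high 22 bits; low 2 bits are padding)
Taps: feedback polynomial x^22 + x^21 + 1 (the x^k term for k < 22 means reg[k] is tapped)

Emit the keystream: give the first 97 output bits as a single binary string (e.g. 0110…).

0111001011000111000001101000110111101000000100111101101011000000011101011011001000000001011001001

step | reg (before) | out | fb
   0 | 0111001011000111000001 | 0 | 1
   1 | 1110010110001110000011 | 1 | 0
   2 | 1100101100011100000110 | 1 | 1
   3 | 1001011000111000001101 | 1 | 0
   4 | 0010110001110000011010 | 0 | 0
   5 | 0101100011100000110100 | 0 | 0
   6 | 1011000111000001101000 | 1 | 1
   7 | 0110001110000011010001 | 0 | 1
   8 | 1100011100000110100011 | 1 | 0
   9 | 1000111000001101000110 | 1 | 1
  10 | 0001110000011010001101 | 0 | 1
  11 | 0011100000110100011011 | 0 | 1
  12 | 0111000001101000110111 | 0 | 1
  13 | 1110000011010001101111 | 1 | 0
  14 | 1100000110100011011110 | 1 | 1
  15 | 1000001101000110111101 | 1 | 0
  16 | 0000011010001101111010 | 0 | 0
  17 | 0000110100011011110100 | 0 | 0
  18 | 0001101000110111101000 | 0 | 0
  19 | 0011010001101111010000 | 0 | 0
  20 | 0110100011011110100000 | 0 | 0
  21 | 1101000110111101000000 | 1 | 1
  22 | 1010001101111010000001 | 1 | 0
  23 | 0100011011110100000010 | 0 | 0
  24 | 1000110111101000000100 | 1 | 1
  25 | 0001101111010000001001 | 0 | 1
  26 | 0011011110100000010011 | 0 | 1
  27 | 0110111101000000100111 | 0 | 1
  28 | 1101111010000001001111 | 1 | 0
  29 | 1011110100000010011110 | 1 | 1
  30 | 0111101000000100111101 | 0 | 1
  31 | 1111010000001001111011 | 1 | 0
  32 | 1110100000010011110110 | 1 | 1
  33 | 1101000000100111101101 | 1 | 0
  34 | 1010000001001111011010 | 1 | 1
  35 | 0100000010011110110101 | 0 | 1
  36 | 1000000100111101101011 | 1 | 0
  37 | 0000001001111011010110 | 0 | 0
  38 | 0000010011110110101100 | 0 | 0
  39 | 0000100111101101011000 | 0 | 0
  40 | 0001001111011010110000 | 0 | 0
  41 | 0010011110110101100000 | 0 | 0
  42 | 0100111101101011000000 | 0 | 0
  43 | 1001111011010110000000 | 1 | 1
  44 | 0011110110101100000001 | 0 | 1
  45 | 0111101101011000000011 | 0 | 1
  46 | 1111011010110000000111 | 1 | 0
  47 | 1110110101100000001110 | 1 | 1
  48 | 1101101011000000011101 | 1 | 0
  49 | 1011010110000000111010 | 1 | 1
  50 | 0110101100000001110101 | 0 | 1
  51 | 1101011000000011101011 | 1 | 0
  52 | 1010110000000111010110 | 1 | 1
  53 | 0101100000001110101101 | 0 | 1
  54 | 1011000000011101011011 | 1 | 0
  55 | 0110000000111010110110 | 0 | 0
  56 | 1100000001110101101100 | 1 | 1
  57 | 1000000011101011011001 | 1 | 0
  58 | 0000000111010110110010 | 0 | 0
  59 | 0000001110101101100100 | 0 | 0
  60 | 0000011101011011001000 | 0 | 0
  61 | 0000111010110110010000 | 0 | 0
  62 | 0001110101101100100000 | 0 | 0
  63 | 0011101011011001000000 | 0 | 0
  64 | 0111010110110010000000 | 0 | 0
  65 | 1110101101100100000000 | 1 | 1
  66 | 1101011011001000000001 | 1 | 0
  67 | 1010110110010000000010 | 1 | 1
  68 | 0101101100100000000101 | 0 | 1
  69 | 1011011001000000001011 | 1 | 0
  70 | 0110110010000000010110 | 0 | 0
  71 | 1101100100000000101100 | 1 | 1
  72 | 1011001000000001011001 | 1 | 0
  73 | 0110010000000010110010 | 0 | 0
  74 | 1100100000000101100100 | 1 | 1
  75 | 1001000000001011001001 | 1 | 0
  76 | 0010000000010110010010 | 0 | 0
  77 | 0100000000101100100100 | 0 | 0
  78 | 1000000001011001001000 | 1 | 1
  79 | 0000000010110010010001 | 0 | 1
  80 | 0000000101100100100011 | 0 | 1
  81 | 0000001011001001000111 | 0 | 1
  82 | 0000010110010010001111 | 0 | 1
  83 | 0000101100100100011111 | 0 | 1
  84 | 0001011001001000111111 | 0 | 1
  85 | 0010110010010001111111 | 0 | 1
  86 | 0101100100100011111111 | 0 | 1
  87 | 1011001001000111111111 | 1 | 0
  88 | 0110010010001111111110 | 0 | 0
  89 | 1100100100011111111100 | 1 | 1
  90 | 1001001000111111111001 | 1 | 0
  91 | 0010010001111111110010 | 0 | 0
  92 | 0100100011111111100100 | 0 | 0
  93 | 1001000111111111001000 | 1 | 1
  94 | 0010001111111110010001 | 0 | 1
  95 | 0100011111111100100011 | 0 | 1
  96 | 1000111111111001000111 | 1 | 0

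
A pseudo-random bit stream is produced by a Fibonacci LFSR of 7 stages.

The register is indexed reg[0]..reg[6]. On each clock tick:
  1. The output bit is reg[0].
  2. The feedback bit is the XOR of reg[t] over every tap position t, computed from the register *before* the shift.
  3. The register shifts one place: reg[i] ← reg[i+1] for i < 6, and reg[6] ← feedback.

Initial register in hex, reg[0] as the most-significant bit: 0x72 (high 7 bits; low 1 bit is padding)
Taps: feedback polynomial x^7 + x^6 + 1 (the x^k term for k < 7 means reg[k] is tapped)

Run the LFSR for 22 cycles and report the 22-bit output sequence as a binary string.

k : reg_k → out_k, fb_k
0: 0111001 → 0, fb=1
1: 1110011 → 1, fb=0
2: 1100110 → 1, fb=1
3: 1001101 → 1, fb=0
4: 0011010 → 0, fb=0
5: 0110100 → 0, fb=0
6: 1101000 → 1, fb=1
7: 1010001 → 1, fb=0
8: 0100010 → 0, fb=0
9: 1000100 → 1, fb=1
10: 0001001 → 0, fb=1
11: 0010011 → 0, fb=1
12: 0100111 → 0, fb=1
13: 1001111 → 1, fb=0
14: 0011110 → 0, fb=0
15: 0111100 → 0, fb=0
16: 1111000 → 1, fb=1
17: 1110001 → 1, fb=0
18: 1100010 → 1, fb=1
19: 1000101 → 1, fb=0
20: 0001010 → 0, fb=0
21: 0010100 → 0, fb=0

0111001101000100111100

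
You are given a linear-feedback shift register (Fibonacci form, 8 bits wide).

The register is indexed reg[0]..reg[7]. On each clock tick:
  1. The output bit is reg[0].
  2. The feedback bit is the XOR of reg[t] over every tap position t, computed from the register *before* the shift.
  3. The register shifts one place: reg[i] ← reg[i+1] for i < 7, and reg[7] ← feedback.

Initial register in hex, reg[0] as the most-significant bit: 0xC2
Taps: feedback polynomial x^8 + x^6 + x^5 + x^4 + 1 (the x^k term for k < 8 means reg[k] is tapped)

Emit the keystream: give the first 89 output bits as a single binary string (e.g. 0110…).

11000010001011101011110110111110000110100110101101101010000010011101100100100110000001110

k : reg_k → out_k, fb_k
0: 11000010 → 1, fb=0
1: 10000100 → 1, fb=0
2: 00001000 → 0, fb=1
3: 00010001 → 0, fb=0
4: 00100010 → 0, fb=1
5: 01000101 → 0, fb=1
6: 10001011 → 1, fb=1
7: 00010111 → 0, fb=0
8: 00101110 → 0, fb=1
9: 01011101 → 0, fb=0
10: 10111010 → 1, fb=1
11: 01110101 → 0, fb=1
12: 11101011 → 1, fb=1
13: 11010111 → 1, fb=1
14: 10101111 → 1, fb=0
15: 01011110 → 0, fb=1
16: 10111101 → 1, fb=1
17: 01111011 → 0, fb=0
18: 11110110 → 1, fb=1
19: 11101101 → 1, fb=1
20: 11011011 → 1, fb=1
21: 10110111 → 1, fb=1
22: 01101111 → 0, fb=1
23: 11011111 → 1, fb=0
24: 10111110 → 1, fb=0
25: 01111100 → 0, fb=0
26: 11111000 → 1, fb=0
27: 11110000 → 1, fb=1
28: 11100001 → 1, fb=1
29: 11000011 → 1, fb=0
30: 10000110 → 1, fb=1
31: 00001101 → 0, fb=0
32: 00011010 → 0, fb=0
33: 00110100 → 0, fb=1
34: 01101001 → 0, fb=1
35: 11010011 → 1, fb=0
36: 10100110 → 1, fb=1
37: 01001101 → 0, fb=0
38: 10011010 → 1, fb=1
39: 00110101 → 0, fb=1
40: 01101011 → 0, fb=0
41: 11010110 → 1, fb=1
42: 10101101 → 1, fb=1
43: 01011011 → 0, fb=0
44: 10110110 → 1, fb=1
45: 01101101 → 0, fb=0
46: 11011010 → 1, fb=1
47: 10110101 → 1, fb=0
48: 01101010 → 0, fb=0
49: 11010100 → 1, fb=0
50: 10101000 → 1, fb=0
51: 01010000 → 0, fb=0
52: 10100000 → 1, fb=1
53: 01000001 → 0, fb=0
54: 10000010 → 1, fb=0
55: 00000100 → 0, fb=1
56: 00001001 → 0, fb=1
57: 00010011 → 0, fb=1
58: 00100111 → 0, fb=0
59: 01001110 → 0, fb=1
60: 10011101 → 1, fb=1
61: 00111011 → 0, fb=0
62: 01110110 → 0, fb=0
63: 11101100 → 1, fb=1
64: 11011001 → 1, fb=0
65: 10110010 → 1, fb=0
66: 01100100 → 0, fb=1
67: 11001001 → 1, fb=0
68: 10010010 → 1, fb=0
69: 00100100 → 0, fb=1
70: 01001001 → 0, fb=1
71: 10010011 → 1, fb=0
72: 00100110 → 0, fb=0
73: 01001100 → 0, fb=0
74: 10011000 → 1, fb=0
75: 00110000 → 0, fb=0
76: 01100000 → 0, fb=0
77: 11000000 → 1, fb=1
78: 10000001 → 1, fb=1
79: 00000011 → 0, fb=1
80: 00000111 → 0, fb=0
81: 00001110 → 0, fb=1
82: 00011101 → 0, fb=0
83: 00111010 → 0, fb=0
84: 01110100 → 0, fb=1
85: 11101001 → 1, fb=0
86: 11010010 → 1, fb=0
87: 10100100 → 1, fb=0
88: 01001000 → 0, fb=1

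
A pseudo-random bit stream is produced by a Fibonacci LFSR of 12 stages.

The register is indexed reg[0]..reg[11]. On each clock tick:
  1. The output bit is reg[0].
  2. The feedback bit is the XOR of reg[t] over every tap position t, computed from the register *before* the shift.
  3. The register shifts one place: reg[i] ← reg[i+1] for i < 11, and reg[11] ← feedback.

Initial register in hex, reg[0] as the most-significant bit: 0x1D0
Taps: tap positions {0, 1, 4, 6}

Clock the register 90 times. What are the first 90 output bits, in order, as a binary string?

step | reg (before) | out | fb
   0 | 000111010000 | 0 | 1
   1 | 001110100001 | 0 | 0
   2 | 011101000010 | 0 | 1
   3 | 111010000101 | 1 | 1
   4 | 110100001011 | 1 | 0
   5 | 101000010110 | 1 | 1
   6 | 010000101101 | 0 | 0
   7 | 100001011010 | 1 | 1
   8 | 000010110101 | 0 | 0
   9 | 000101101010 | 0 | 1
  10 | 001011010101 | 0 | 1
  11 | 010110101011 | 0 | 1
  12 | 101101010111 | 1 | 1
  13 | 011010101111 | 0 | 1
  14 | 110101011111 | 1 | 0
  15 | 101010111110 | 1 | 1
  16 | 010101111101 | 0 | 0
  17 | 101011111010 | 1 | 1
  18 | 010111110101 | 0 | 1
  19 | 101111101011 | 1 | 1
  20 | 011111010111 | 0 | 0
  21 | 111110101110 | 1 | 0
  22 | 111101011100 | 1 | 0
  23 | 111010111000 | 1 | 0
  24 | 110101110000 | 1 | 1
  25 | 101011100001 | 1 | 1
  26 | 010111000011 | 0 | 0
  27 | 101110000110 | 1 | 0
  28 | 011100001100 | 0 | 1
  29 | 111000011001 | 1 | 0
  30 | 110000110010 | 1 | 1
  31 | 100001100101 | 1 | 0
  32 | 000011001010 | 0 | 1
  33 | 000110010101 | 0 | 1
  34 | 001100101011 | 0 | 1
  35 | 011001010111 | 0 | 1
  36 | 110010101111 | 1 | 0
  37 | 100101011110 | 1 | 1
  38 | 001010111101 | 0 | 0
  39 | 010101111010 | 0 | 0
  40 | 101011110100 | 1 | 1
  41 | 010111101001 | 0 | 1
  42 | 101111010011 | 1 | 0
  43 | 011110100110 | 0 | 1
  44 | 111101001101 | 1 | 0
  45 | 111010011010 | 1 | 1
  46 | 110100110101 | 1 | 1
  47 | 101001101011 | 1 | 0
  48 | 010011010110 | 0 | 0
  49 | 100110101100 | 1 | 1
  50 | 001101011001 | 0 | 0
  51 | 011010110010 | 0 | 1
  52 | 110101100101 | 1 | 1
  53 | 101011001011 | 1 | 0
  54 | 010110010110 | 0 | 0
  55 | 101100101100 | 1 | 0
  56 | 011001011000 | 0 | 1
  57 | 110010110001 | 1 | 0
  58 | 100101100010 | 1 | 0
  59 | 001011000100 | 0 | 1
  60 | 010110001001 | 0 | 0
  61 | 101100010010 | 1 | 1
  62 | 011000100101 | 0 | 0
  63 | 110001001010 | 1 | 0
  64 | 100010010100 | 1 | 0
  65 | 000100101000 | 0 | 1
  66 | 001001010001 | 0 | 0
  67 | 010010100010 | 0 | 1
  68 | 100101000101 | 1 | 1
  69 | 001010001011 | 0 | 1
  70 | 010100010111 | 0 | 1
  71 | 101000101111 | 1 | 0
  72 | 010001011110 | 0 | 1
  73 | 100010111101 | 1 | 1
  74 | 000101111011 | 0 | 1
  75 | 001011110111 | 0 | 0
  76 | 010111101110 | 0 | 1
  77 | 101111011101 | 1 | 0
  78 | 011110111010 | 0 | 1
  79 | 111101110101 | 1 | 1
  80 | 111011101011 | 1 | 0
  81 | 110111010110 | 1 | 1
  82 | 101110101101 | 1 | 1
  83 | 011101011011 | 0 | 1
  84 | 111010110111 | 1 | 0
  85 | 110101101110 | 1 | 1
  86 | 101011011101 | 1 | 0
  87 | 010110111010 | 0 | 1
  88 | 101101110101 | 1 | 0
  89 | 011011101010 | 0 | 1

000111010000101101010111110101110000110010101111010011010110010110001001010001011110111010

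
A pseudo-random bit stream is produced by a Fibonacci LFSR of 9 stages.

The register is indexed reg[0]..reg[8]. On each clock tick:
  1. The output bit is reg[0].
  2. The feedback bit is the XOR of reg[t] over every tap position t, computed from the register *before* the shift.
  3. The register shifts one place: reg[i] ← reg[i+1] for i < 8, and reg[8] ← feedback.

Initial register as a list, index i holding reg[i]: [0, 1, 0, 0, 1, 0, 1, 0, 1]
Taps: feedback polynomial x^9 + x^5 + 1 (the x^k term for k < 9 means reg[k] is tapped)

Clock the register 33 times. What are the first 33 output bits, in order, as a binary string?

010010101000110110011111001111000

tick  register→output (feedback)
  0  010010101→0 (0)
  1  100101010→1 (0)
  2  001010100→0 (0)
  3  010101000→0 (1)
  4  101010001→1 (1)
  5  010100011→0 (0)
  6  101000110→1 (1)
  7  010001101→0 (1)
  8  100011011→1 (0)
  9  000110110→0 (0)
 10  001101100→0 (1)
 11  011011001→0 (1)
 12  110110011→1 (1)
 13  101100111→1 (1)
 14  011001111→0 (1)
 15  110011111→1 (0)
 16  100111110→1 (0)
 17  001111100→0 (1)
 18  011111001→0 (1)
 19  111110011→1 (1)
 20  111100111→1 (1)
 21  111001111→1 (0)
 22  110011110→1 (0)
 23  100111100→1 (0)
 24  001111000→0 (1)
 25  011110001→0 (0)
 26  111100010→1 (1)
 27  111000101→1 (1)
 28  110001011→1 (0)
 29  100010110→1 (1)
 30  000101101→0 (1)
 31  001011011→0 (1)
 32  010110111→0 (0)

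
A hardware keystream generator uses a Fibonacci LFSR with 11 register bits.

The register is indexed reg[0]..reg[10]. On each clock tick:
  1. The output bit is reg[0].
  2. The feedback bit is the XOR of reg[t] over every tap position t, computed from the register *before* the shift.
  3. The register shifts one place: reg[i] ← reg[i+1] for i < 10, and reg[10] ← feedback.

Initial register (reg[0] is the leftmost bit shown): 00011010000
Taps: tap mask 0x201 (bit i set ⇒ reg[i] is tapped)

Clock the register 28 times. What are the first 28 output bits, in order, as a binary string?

0001101000000011101010101100

k : reg_k → out_k, fb_k
0: 00011010000 → 0, fb=0
1: 00110100000 → 0, fb=0
2: 01101000000 → 0, fb=0
3: 11010000000 → 1, fb=1
4: 10100000001 → 1, fb=1
5: 01000000011 → 0, fb=1
6: 10000000111 → 1, fb=0
7: 00000001110 → 0, fb=1
8: 00000011101 → 0, fb=0
9: 00000111010 → 0, fb=1
10: 00001110101 → 0, fb=0
11: 00011101010 → 0, fb=1
12: 00111010101 → 0, fb=0
13: 01110101010 → 0, fb=1
14: 11101010101 → 1, fb=1
15: 11010101011 → 1, fb=0
16: 10101010110 → 1, fb=0
17: 01010101100 → 0, fb=0
18: 10101011000 → 1, fb=1
19: 01010110001 → 0, fb=0
20: 10101100010 → 1, fb=0
21: 01011000100 → 0, fb=0
22: 10110001000 → 1, fb=1
23: 01100010001 → 0, fb=0
24: 11000100010 → 1, fb=0
25: 10001000100 → 1, fb=1
26: 00010001001 → 0, fb=0
27: 00100010010 → 0, fb=1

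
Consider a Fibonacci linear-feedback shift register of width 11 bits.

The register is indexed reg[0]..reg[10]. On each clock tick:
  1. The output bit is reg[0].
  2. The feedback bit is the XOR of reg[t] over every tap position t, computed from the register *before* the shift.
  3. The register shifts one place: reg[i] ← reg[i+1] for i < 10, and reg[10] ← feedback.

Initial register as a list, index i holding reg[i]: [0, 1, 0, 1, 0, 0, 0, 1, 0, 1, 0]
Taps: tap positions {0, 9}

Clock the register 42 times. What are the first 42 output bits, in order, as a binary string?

010100010101110101110110001001110000010110

tick  register→output (feedback)
  0  01010001010→0 (1)
  1  10100010101→1 (1)
  2  01000101011→0 (1)
  3  10001010111→1 (0)
  4  00010101110→0 (1)
  5  00101011101→0 (0)
  6  01010111010→0 (1)
  7  10101110101→1 (1)
  8  01011101011→0 (1)
  9  10111010111→1 (0)
 10  01110101110→0 (1)
 11  11101011101→1 (1)
 12  11010111011→1 (0)
 13  10101110110→1 (0)
 14  01011101100→0 (0)
 15  10111011000→1 (1)
 16  01110110001→0 (0)
 17  11101100010→1 (0)
 18  11011000100→1 (1)
 19  10110001001→1 (1)
 20  01100010011→0 (1)
 21  11000100111→1 (0)
 22  10001001110→1 (0)
 23  00010011100→0 (0)
 24  00100111000→0 (0)
 25  01001110000→0 (0)
 26  10011100000→1 (1)
 27  00111000001→0 (0)
 28  01110000010→0 (1)
 29  11100000101→1 (1)
 30  11000001011→1 (0)
 31  10000010110→1 (0)
 32  00000101100→0 (0)
 33  00001011000→0 (0)
 34  00010110000→0 (0)
 35  00101100000→0 (0)
 36  01011000000→0 (0)
 37  10110000000→1 (1)
 38  01100000001→0 (0)
 39  11000000010→1 (0)
 40  10000000100→1 (1)
 41  00000001001→0 (0)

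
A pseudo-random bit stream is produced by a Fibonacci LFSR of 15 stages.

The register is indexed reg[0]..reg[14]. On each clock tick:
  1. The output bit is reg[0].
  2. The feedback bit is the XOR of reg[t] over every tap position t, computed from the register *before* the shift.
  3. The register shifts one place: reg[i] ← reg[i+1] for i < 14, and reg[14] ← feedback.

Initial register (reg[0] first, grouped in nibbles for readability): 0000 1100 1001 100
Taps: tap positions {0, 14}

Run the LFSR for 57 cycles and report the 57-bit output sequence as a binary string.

step | reg (before) | out | fb
   0 | 000011001001100 | 0 | 0
   1 | 000110010011000 | 0 | 0
   2 | 001100100110000 | 0 | 0
   3 | 011001001100000 | 0 | 0
   4 | 110010011000000 | 1 | 1
   5 | 100100110000001 | 1 | 0
   6 | 001001100000010 | 0 | 0
   7 | 010011000000100 | 0 | 0
   8 | 100110000001000 | 1 | 1
   9 | 001100000010001 | 0 | 1
  10 | 011000000100011 | 0 | 1
  11 | 110000001000111 | 1 | 0
  12 | 100000010001110 | 1 | 1
  13 | 000000100011101 | 0 | 1
  14 | 000001000111011 | 0 | 1
  15 | 000010001110111 | 0 | 1
  16 | 000100011101111 | 0 | 1
  17 | 001000111011111 | 0 | 1
  18 | 010001110111111 | 0 | 1
  19 | 100011101111111 | 1 | 0
  20 | 000111011111110 | 0 | 0
  21 | 001110111111100 | 0 | 0
  22 | 011101111111000 | 0 | 0
  23 | 111011111110000 | 1 | 1
  24 | 110111111100001 | 1 | 0
  25 | 101111111000010 | 1 | 1
  26 | 011111110000101 | 0 | 1
  27 | 111111100001011 | 1 | 0
  28 | 111111000010110 | 1 | 1
  29 | 111110000101101 | 1 | 0
  30 | 111100001011010 | 1 | 1
  31 | 111000010110101 | 1 | 0
  32 | 110000101101010 | 1 | 1
  33 | 100001011010101 | 1 | 0
  34 | 000010110101010 | 0 | 0
  35 | 000101101010100 | 0 | 0
  36 | 001011010101000 | 0 | 0
  37 | 010110101010000 | 0 | 0
  38 | 101101010100000 | 1 | 1
  39 | 011010101000001 | 0 | 1
  40 | 110101010000011 | 1 | 0
  41 | 101010100000110 | 1 | 1
  42 | 010101000001101 | 0 | 1
  43 | 101010000011011 | 1 | 0
  44 | 010100000110110 | 0 | 0
  45 | 101000001101100 | 1 | 1
  46 | 010000011011001 | 0 | 1
  47 | 100000110110011 | 1 | 0
  48 | 000001101100110 | 0 | 0
  49 | 000011011001100 | 0 | 0
  50 | 000110110011000 | 0 | 0
  51 | 001101100110000 | 0 | 0
  52 | 011011001100000 | 0 | 0
  53 | 110110011000000 | 1 | 1
  54 | 101100110000001 | 1 | 0
  55 | 011001100000010 | 0 | 0
  56 | 110011000000100 | 1 | 1

000011001001100000010001110111111100001011010101000001101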